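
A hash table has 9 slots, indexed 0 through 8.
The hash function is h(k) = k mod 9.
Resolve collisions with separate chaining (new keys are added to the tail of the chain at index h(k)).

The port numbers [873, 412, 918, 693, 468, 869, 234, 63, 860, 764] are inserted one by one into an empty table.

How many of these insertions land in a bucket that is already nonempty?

6

Insert 873: h=0, bucket 0 empty → new chain.
Insert 412: h=7, bucket 7 empty → new chain.
Insert 918: h=0, bucket 0 nonempty → append to chain.
Insert 693: h=0, bucket 0 nonempty → append to chain.
Insert 468: h=0, bucket 0 nonempty → append to chain.
Insert 869: h=5, bucket 5 empty → new chain.
Insert 234: h=0, bucket 0 nonempty → append to chain.
Insert 63: h=0, bucket 0 nonempty → append to chain.
Insert 860: h=5, bucket 5 nonempty → append to chain.
Insert 764: h=8, bucket 8 empty → new chain.
Final buckets:
0: 873 -> 918 -> 693 -> 468 -> 234 -> 63
1: ∅
2: ∅
3: ∅
4: ∅
5: 869 -> 860
6: ∅
7: 412
8: 764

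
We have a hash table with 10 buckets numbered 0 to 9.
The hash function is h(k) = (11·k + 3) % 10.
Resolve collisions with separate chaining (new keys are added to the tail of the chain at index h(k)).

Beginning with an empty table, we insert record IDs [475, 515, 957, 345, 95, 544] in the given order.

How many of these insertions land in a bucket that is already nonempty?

3

Insert 475: h=8, bucket 8 empty -> new chain.
Insert 515: h=8, bucket 8 nonempty -> append to chain.
Insert 957: h=0, bucket 0 empty -> new chain.
Insert 345: h=8, bucket 8 nonempty -> append to chain.
Insert 95: h=8, bucket 8 nonempty -> append to chain.
Insert 544: h=7, bucket 7 empty -> new chain.
Final buckets:
0: 957
1: -
2: -
3: -
4: -
5: -
6: -
7: 544
8: 475 -> 515 -> 345 -> 95
9: -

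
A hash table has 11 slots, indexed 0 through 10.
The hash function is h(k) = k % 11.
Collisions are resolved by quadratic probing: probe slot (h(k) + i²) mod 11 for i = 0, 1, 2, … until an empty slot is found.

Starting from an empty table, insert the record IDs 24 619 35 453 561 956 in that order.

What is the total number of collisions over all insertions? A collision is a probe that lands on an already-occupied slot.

24: h=2 -> slot 2
619: h=3 -> slot 3
35: h=2, probe 2,3,6 -> slot 6
453: h=2, probe 2,3,6,0 -> slot 0
561: h=0, probe 0,1 -> slot 1
956: h=10 -> slot 10
Table: [453, 561, 24, 619, ∅, ∅, 35, ∅, ∅, ∅, 956]

6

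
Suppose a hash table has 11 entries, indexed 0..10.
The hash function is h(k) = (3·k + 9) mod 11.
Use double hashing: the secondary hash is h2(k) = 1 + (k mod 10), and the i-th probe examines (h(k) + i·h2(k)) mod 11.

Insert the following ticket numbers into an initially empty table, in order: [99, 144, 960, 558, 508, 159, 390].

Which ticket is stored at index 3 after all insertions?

Insert 99: h=9, slot 9 empty -> index 9.
Insert 144: h=1, slot 1 empty -> index 1.
Insert 960: h=7, slot 7 empty -> index 7.
Insert 558: h=0, slot 0 empty -> index 0.
Insert 508: h=4, slot 4 empty -> index 4.
Insert 159: h=2, slot 2 empty -> index 2.
Insert 390: h=2, h2=1, slot 2 occupied -> index 3.
Table: [558, 144, 159, 390, 508, —, —, 960, —, 99, —]

390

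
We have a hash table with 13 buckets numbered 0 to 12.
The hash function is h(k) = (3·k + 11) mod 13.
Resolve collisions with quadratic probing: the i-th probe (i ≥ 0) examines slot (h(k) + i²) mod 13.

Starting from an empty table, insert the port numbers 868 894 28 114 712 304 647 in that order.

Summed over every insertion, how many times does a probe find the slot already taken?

10

868: h=2 => slot 2
894: h=2, probe 2,3 => slot 3
28: h=4 => slot 4
114: h=2, probe 2,3,6 => slot 6
712: h=2, probe 2,3,6,11 => slot 11
304: h=0 => slot 0
647: h=2, probe 2,3,6,11,5 => slot 5
Table: [304, -, 868, 894, 28, 647, 114, -, -, -, -, 712, -]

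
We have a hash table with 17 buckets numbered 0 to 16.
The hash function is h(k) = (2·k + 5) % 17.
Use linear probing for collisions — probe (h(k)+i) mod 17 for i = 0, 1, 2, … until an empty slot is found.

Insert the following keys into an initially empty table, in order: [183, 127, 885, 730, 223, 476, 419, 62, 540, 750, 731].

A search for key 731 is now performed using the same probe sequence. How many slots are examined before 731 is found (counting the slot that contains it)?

2

183 hashes to 14; slot 14 is free => place at 14.
127 hashes to 4; slot 4 is free => place at 4.
885 hashes to 7; slot 7 is free => place at 7.
730 hashes to 3; slot 3 is free => place at 3.
223 hashes to 9; slot 9 is free => place at 9.
476 hashes to 5; slot 5 is free => place at 5.
419 hashes to 10; slot 10 is free => place at 10.
62 hashes to 10; 10 taken => place at 11.
540 hashes to 14; 14 taken => place at 15.
750 hashes to 9; 9,10,11 taken => place at 12.
731 hashes to 5; 5 taken => place at 6.
Table: [_, _, _, 730, 127, 476, 731, 885, _, 223, 419, 62, 750, _, 183, 540, _]
Lookup 731: h=5, probe 5,6 → found at 6.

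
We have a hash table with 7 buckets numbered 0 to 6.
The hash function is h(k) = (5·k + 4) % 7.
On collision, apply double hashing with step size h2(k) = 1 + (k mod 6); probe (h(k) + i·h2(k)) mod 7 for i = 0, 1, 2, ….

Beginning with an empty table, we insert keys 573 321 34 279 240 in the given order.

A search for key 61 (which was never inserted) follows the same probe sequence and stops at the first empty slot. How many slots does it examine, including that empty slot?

3

573: h=6 -> slot 6
321: h=6, h2=4, probe 6,3 -> slot 3
34: h=6, h2=5, probe 6,4 -> slot 4
279: h=6, h2=4, probe 6,3,0 -> slot 0
240: h=0, h2=1, probe 0,1 -> slot 1
Table: [279, 240, ., 321, 34, ., 573]
Lookup 61: h=1, h2=2, probe 1,3,5 → slot 5 empty, not found.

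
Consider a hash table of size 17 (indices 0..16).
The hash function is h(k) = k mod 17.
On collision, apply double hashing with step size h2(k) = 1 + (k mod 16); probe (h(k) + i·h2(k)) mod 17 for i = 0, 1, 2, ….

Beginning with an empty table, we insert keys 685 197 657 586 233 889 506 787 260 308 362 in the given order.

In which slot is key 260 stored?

3

685: h=5 -> slot 5
197: h=10 -> slot 10
657: h=11 -> slot 11
586: h=8 -> slot 8
233: h=12 -> slot 12
889: h=5, h2=10, probe 5,15 -> slot 15
506: h=13 -> slot 13
787: h=5, h2=4, probe 5,9 -> slot 9
260: h=5, h2=5, probe 5,10,15,3 -> slot 3
308: h=2 -> slot 2
362: h=5, h2=11, probe 5,16 -> slot 16
Table: [—, —, 308, 260, —, 685, —, —, 586, 787, 197, 657, 233, 506, —, 889, 362]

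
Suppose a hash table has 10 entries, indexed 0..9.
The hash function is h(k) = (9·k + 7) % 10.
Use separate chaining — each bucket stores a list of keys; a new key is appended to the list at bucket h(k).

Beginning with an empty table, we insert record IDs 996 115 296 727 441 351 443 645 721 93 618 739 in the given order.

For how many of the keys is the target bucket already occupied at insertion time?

996 -> bucket 1
115 -> bucket 2
296 -> bucket 1 (collision)
727 -> bucket 0
441 -> bucket 6
351 -> bucket 6 (collision)
443 -> bucket 4
645 -> bucket 2 (collision)
721 -> bucket 6 (collision)
93 -> bucket 4 (collision)
618 -> bucket 9
739 -> bucket 8
Final buckets:
0: 727
1: 996 -> 296
2: 115 -> 645
3: ∅
4: 443 -> 93
5: ∅
6: 441 -> 351 -> 721
7: ∅
8: 739
9: 618

5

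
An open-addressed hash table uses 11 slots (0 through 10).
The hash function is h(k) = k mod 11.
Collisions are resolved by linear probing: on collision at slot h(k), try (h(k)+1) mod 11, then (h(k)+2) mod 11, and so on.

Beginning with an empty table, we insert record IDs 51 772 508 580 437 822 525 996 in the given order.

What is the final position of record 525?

0

51: h=7 => slot 7
772: h=2 => slot 2
508: h=2, probe 2,3 => slot 3
580: h=8 => slot 8
437: h=8, probe 8,9 => slot 9
822: h=8, probe 8,9,10 => slot 10
525: h=8, probe 8,9,10,0 => slot 0
996: h=6 => slot 6
Table: [525, ∅, 772, 508, ∅, ∅, 996, 51, 580, 437, 822]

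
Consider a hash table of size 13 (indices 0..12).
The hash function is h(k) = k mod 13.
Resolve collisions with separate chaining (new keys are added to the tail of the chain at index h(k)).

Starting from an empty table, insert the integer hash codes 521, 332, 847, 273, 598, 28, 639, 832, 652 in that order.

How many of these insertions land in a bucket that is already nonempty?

Insert 521: h=1, bucket 1 empty → new chain.
Insert 332: h=7, bucket 7 empty → new chain.
Insert 847: h=2, bucket 2 empty → new chain.
Insert 273: h=0, bucket 0 empty → new chain.
Insert 598: h=0, bucket 0 nonempty → append to chain.
Insert 28: h=2, bucket 2 nonempty → append to chain.
Insert 639: h=2, bucket 2 nonempty → append to chain.
Insert 832: h=0, bucket 0 nonempty → append to chain.
Insert 652: h=2, bucket 2 nonempty → append to chain.
Final buckets:
0: 273 -> 598 -> 832
1: 521
2: 847 -> 28 -> 639 -> 652
3: .
4: .
5: .
6: .
7: 332
8: .
9: .
10: .
11: .
12: .

5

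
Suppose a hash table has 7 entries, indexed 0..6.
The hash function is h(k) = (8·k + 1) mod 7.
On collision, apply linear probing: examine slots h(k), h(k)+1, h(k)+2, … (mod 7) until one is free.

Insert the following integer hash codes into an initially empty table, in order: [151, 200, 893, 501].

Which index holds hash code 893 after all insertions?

0

151 hashes to 5; slot 5 is free => place at 5.
200 hashes to 5; 5 taken => place at 6.
893 hashes to 5; 5,6 taken => place at 0.
501 hashes to 5; 5,6,0 taken => place at 1.
Table: [893, 501, ∅, ∅, ∅, 151, 200]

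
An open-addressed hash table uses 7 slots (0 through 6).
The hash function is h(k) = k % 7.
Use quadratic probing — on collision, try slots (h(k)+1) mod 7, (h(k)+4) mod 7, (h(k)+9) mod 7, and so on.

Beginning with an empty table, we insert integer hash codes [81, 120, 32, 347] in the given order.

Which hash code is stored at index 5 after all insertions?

Insert 81: h=4, slot 4 empty => index 4.
Insert 120: h=1, slot 1 empty => index 1.
Insert 32: h=4, slot 4 occupied => index 5.
Insert 347: h=4, slots 4,5,1 occupied => index 6.
Table: [-, 120, -, -, 81, 32, 347]

32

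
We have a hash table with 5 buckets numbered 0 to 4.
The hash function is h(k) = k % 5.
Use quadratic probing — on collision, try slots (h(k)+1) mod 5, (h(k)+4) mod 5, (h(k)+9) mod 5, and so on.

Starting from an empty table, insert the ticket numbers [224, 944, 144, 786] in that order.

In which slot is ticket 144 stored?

3

Insert 224: h=4, slot 4 empty → index 4.
Insert 944: h=4, slot 4 occupied → index 0.
Insert 144: h=4, slots 4,0 occupied → index 3.
Insert 786: h=1, slot 1 empty → index 1.
Table: [944, 786, ∅, 144, 224]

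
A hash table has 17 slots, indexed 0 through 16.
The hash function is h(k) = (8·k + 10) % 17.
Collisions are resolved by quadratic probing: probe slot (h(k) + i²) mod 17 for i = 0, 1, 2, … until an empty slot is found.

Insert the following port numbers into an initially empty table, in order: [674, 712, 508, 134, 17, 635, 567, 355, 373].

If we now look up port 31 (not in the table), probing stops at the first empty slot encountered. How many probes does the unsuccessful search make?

2

674 hashes to 13; slot 13 is free -> place at 13.
712 hashes to 11; slot 11 is free -> place at 11.
508 hashes to 11; 11 taken -> place at 12.
134 hashes to 11; 11,12 taken -> place at 15.
17 hashes to 10; slot 10 is free -> place at 10.
635 hashes to 7; slot 7 is free -> place at 7.
567 hashes to 7; 7 taken -> place at 8.
355 hashes to 11; 11,12,15 taken -> place at 3.
373 hashes to 2; slot 2 is free -> place at 2.
Table: [∅, ∅, 373, 355, ∅, ∅, ∅, 635, 567, ∅, 17, 712, 508, 674, ∅, 134, ∅]
Lookup 31: h=3, probe 3,4 → slot 4 empty, not found.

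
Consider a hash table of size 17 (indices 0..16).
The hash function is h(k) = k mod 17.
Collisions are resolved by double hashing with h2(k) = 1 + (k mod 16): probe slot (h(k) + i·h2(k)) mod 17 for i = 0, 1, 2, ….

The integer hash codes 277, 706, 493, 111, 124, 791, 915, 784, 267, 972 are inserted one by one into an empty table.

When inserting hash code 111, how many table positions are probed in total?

Insert 277: h=5, slot 5 empty → index 5.
Insert 706: h=9, slot 9 empty → index 9.
Insert 493: h=0, slot 0 empty → index 0.
Insert 111: h=9, h2=16, slot 9 occupied → index 8.
Insert 124: h=5, h2=13, slot 5 occupied → index 1.
Insert 791: h=9, h2=8, slots 9,0,8 occupied → index 16.
Insert 915: h=14, slot 14 empty → index 14.
Insert 784: h=2, slot 2 empty → index 2.
Insert 267: h=12, slot 12 empty → index 12.
Insert 972: h=3, slot 3 empty → index 3.
Table: [493, 124, 784, 972, -, 277, -, -, 111, 706, -, -, 267, -, 915, -, 791]

2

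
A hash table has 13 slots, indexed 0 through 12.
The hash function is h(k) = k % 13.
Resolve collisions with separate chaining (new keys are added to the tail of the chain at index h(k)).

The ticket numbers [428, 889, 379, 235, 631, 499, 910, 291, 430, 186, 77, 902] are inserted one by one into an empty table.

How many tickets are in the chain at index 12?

2

428 -> bucket 12
889 -> bucket 5
379 -> bucket 2
235 -> bucket 1
631 -> bucket 7
499 -> bucket 5 (collision)
910 -> bucket 0
291 -> bucket 5 (collision)
430 -> bucket 1 (collision)
186 -> bucket 4
77 -> bucket 12 (collision)
902 -> bucket 5 (collision)
Final buckets:
0: 910
1: 235 -> 430
2: 379
3: .
4: 186
5: 889 -> 499 -> 291 -> 902
6: .
7: 631
8: .
9: .
10: .
11: .
12: 428 -> 77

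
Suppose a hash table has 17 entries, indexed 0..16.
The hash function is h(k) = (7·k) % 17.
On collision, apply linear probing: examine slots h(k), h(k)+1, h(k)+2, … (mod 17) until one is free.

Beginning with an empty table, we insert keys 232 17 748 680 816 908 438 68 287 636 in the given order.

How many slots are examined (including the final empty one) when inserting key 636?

232 hashes to 9; slot 9 is free → place at 9.
17 hashes to 0; slot 0 is free → place at 0.
748 hashes to 0; 0 taken → place at 1.
680 hashes to 0; 0,1 taken → place at 2.
816 hashes to 0; 0,1,2 taken → place at 3.
908 hashes to 15; slot 15 is free → place at 15.
438 hashes to 6; slot 6 is free → place at 6.
68 hashes to 0; 0,1,2,3 taken → place at 4.
287 hashes to 3; 3,4 taken → place at 5.
636 hashes to 15; 15 taken → place at 16.
Table: [17, 748, 680, 816, 68, 287, 438, ., ., 232, ., ., ., ., ., 908, 636]

2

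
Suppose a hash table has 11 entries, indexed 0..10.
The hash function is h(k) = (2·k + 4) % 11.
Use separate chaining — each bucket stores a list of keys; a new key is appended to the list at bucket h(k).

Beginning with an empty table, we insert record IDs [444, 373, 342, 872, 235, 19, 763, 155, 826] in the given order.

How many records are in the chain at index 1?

3

Insert 444: h=1, bucket 1 empty → new chain.
Insert 373: h=2, bucket 2 empty → new chain.
Insert 342: h=6, bucket 6 empty → new chain.
Insert 872: h=10, bucket 10 empty → new chain.
Insert 235: h=1, bucket 1 nonempty → append to chain.
Insert 19: h=9, bucket 9 empty → new chain.
Insert 763: h=1, bucket 1 nonempty → append to chain.
Insert 155: h=6, bucket 6 nonempty → append to chain.
Insert 826: h=6, bucket 6 nonempty → append to chain.
Final buckets:
0: -
1: 444 -> 235 -> 763
2: 373
3: -
4: -
5: -
6: 342 -> 155 -> 826
7: -
8: -
9: 19
10: 872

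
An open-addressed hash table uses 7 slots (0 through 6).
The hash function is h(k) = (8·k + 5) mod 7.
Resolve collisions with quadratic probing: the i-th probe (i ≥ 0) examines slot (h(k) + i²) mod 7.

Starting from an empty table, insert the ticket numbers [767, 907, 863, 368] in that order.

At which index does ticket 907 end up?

767: h=2 → slot 2
907: h=2, probe 2,3 → slot 3
863: h=0 → slot 0
368: h=2, probe 2,3,6 → slot 6
Table: [863, ∅, 767, 907, ∅, ∅, 368]

3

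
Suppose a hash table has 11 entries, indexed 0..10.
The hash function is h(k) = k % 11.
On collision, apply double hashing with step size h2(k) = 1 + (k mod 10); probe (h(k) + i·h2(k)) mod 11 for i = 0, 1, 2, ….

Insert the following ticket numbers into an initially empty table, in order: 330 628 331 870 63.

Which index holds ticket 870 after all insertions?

2

Insert 330: h=0, slot 0 empty → index 0.
Insert 628: h=1, slot 1 empty → index 1.
Insert 331: h=1, h2=2, slot 1 occupied → index 3.
Insert 870: h=1, h2=1, slot 1 occupied → index 2.
Insert 63: h=8, slot 8 empty → index 8.
Table: [330, 628, 870, 331, ∅, ∅, ∅, ∅, 63, ∅, ∅]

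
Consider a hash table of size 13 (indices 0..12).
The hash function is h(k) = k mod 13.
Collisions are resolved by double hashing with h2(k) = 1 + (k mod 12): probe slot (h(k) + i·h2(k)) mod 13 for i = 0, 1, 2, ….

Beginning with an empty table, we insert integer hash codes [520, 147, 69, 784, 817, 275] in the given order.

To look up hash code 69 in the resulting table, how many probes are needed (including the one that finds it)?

520 hashes to 0; slot 0 is free => place at 0.
147 hashes to 4; slot 4 is free => place at 4.
69 hashes to 4, h2=10; 4 taken => place at 1.
784 hashes to 4, h2=5; 4 taken => place at 9.
817 hashes to 11; slot 11 is free => place at 11.
275 hashes to 2; slot 2 is free => place at 2.
Table: [520, 69, 275, -, 147, -, -, -, -, 784, -, 817, -]
Lookup 69: h=4, h2=10, probe 4,1 → found at 1.

2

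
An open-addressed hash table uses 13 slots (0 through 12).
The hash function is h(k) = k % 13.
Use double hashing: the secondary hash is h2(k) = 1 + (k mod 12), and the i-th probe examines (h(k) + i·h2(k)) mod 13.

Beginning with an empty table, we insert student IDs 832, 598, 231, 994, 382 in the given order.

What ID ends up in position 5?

832 hashes to 0; slot 0 is free => place at 0.
598 hashes to 0, h2=11; 0 taken => place at 11.
231 hashes to 10; slot 10 is free => place at 10.
994 hashes to 6; slot 6 is free => place at 6.
382 hashes to 5; slot 5 is free => place at 5.
Table: [832, ., ., ., ., 382, 994, ., ., ., 231, 598, .]

382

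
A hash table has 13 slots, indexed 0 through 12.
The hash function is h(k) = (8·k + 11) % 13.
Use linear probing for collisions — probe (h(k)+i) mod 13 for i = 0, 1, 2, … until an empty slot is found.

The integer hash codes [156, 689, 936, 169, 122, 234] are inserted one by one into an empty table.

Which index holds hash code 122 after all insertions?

Insert 156: h=11, slot 11 empty → index 11.
Insert 689: h=11, slot 11 occupied → index 12.
Insert 936: h=11, slots 11,12 occupied → index 0.
Insert 169: h=11, slots 11,12,0 occupied → index 1.
Insert 122: h=12, slots 12,0,1 occupied → index 2.
Insert 234: h=11, slots 11,12,0,1,2 occupied → index 3.
Table: [936, 169, 122, 234, —, —, —, —, —, —, —, 156, 689]

2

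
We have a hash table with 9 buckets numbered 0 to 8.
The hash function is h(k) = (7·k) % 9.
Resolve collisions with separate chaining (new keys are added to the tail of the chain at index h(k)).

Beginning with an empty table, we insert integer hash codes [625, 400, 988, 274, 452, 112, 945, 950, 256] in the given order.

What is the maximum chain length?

5

625 -> bucket 1
400 -> bucket 1 (collision)
988 -> bucket 4
274 -> bucket 1 (collision)
452 -> bucket 5
112 -> bucket 1 (collision)
945 -> bucket 0
950 -> bucket 8
256 -> bucket 1 (collision)
Final buckets:
0: 945
1: 625 -> 400 -> 274 -> 112 -> 256
2: -
3: -
4: 988
5: 452
6: -
7: -
8: 950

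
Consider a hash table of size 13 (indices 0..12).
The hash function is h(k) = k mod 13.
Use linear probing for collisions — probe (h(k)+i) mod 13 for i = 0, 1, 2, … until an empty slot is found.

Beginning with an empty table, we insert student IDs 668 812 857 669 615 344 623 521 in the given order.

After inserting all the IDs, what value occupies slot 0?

668: h=5 => slot 5
812: h=6 => slot 6
857: h=12 => slot 12
669: h=6, probe 6,7 => slot 7
615: h=4 => slot 4
344: h=6, probe 6,7,8 => slot 8
623: h=12, probe 12,0 => slot 0
521: h=1 => slot 1
Table: [623, 521, _, _, 615, 668, 812, 669, 344, _, _, _, 857]

623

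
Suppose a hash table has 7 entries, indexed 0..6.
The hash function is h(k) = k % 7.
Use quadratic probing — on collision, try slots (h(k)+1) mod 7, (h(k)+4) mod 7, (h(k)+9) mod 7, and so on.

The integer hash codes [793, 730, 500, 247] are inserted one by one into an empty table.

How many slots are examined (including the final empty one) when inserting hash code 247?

793 hashes to 2; slot 2 is free → place at 2.
730 hashes to 2; 2 taken → place at 3.
500 hashes to 3; 3 taken → place at 4.
247 hashes to 2; 2,3 taken → place at 6.
Table: [., ., 793, 730, 500, ., 247]

3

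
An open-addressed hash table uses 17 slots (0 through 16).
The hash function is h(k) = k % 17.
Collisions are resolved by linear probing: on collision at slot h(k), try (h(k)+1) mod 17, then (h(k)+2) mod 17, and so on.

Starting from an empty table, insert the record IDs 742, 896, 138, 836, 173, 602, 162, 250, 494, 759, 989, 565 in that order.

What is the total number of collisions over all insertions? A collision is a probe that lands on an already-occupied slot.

Insert 742: h=11, slot 11 empty → index 11.
Insert 896: h=12, slot 12 empty → index 12.
Insert 138: h=2, slot 2 empty → index 2.
Insert 836: h=3, slot 3 empty → index 3.
Insert 173: h=3, slot 3 occupied → index 4.
Insert 602: h=7, slot 7 empty → index 7.
Insert 162: h=9, slot 9 empty → index 9.
Insert 250: h=12, slot 12 occupied → index 13.
Insert 494: h=1, slot 1 empty → index 1.
Insert 759: h=11, slots 11,12,13 occupied → index 14.
Insert 989: h=3, slots 3,4 occupied → index 5.
Insert 565: h=4, slots 4,5 occupied → index 6.
Table: [-, 494, 138, 836, 173, 989, 565, 602, -, 162, -, 742, 896, 250, 759, -, -]

9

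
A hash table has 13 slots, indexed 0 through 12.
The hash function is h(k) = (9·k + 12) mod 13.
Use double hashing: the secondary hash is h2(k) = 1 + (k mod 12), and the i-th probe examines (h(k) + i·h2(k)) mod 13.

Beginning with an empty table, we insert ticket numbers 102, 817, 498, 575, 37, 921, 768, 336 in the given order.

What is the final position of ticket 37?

11

102 hashes to 7; slot 7 is free -> place at 7.
817 hashes to 7, h2=2; 7 taken -> place at 9.
498 hashes to 9, h2=7; 9 taken -> place at 3.
575 hashes to 0; slot 0 is free -> place at 0.
37 hashes to 7, h2=2; 7,9 taken -> place at 11.
921 hashes to 7, h2=10; 7 taken -> place at 4.
768 hashes to 8; slot 8 is free -> place at 8.
336 hashes to 7, h2=1; 7,8,9 taken -> place at 10.
Table: [575, -, -, 498, 921, -, -, 102, 768, 817, 336, 37, -]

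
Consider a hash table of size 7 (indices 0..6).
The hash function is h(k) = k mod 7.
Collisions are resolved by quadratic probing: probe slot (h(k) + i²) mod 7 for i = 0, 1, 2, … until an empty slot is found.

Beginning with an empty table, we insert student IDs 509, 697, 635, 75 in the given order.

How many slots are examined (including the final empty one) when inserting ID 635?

2

Insert 509: h=5, slot 5 empty → index 5.
Insert 697: h=4, slot 4 empty → index 4.
Insert 635: h=5, slot 5 occupied → index 6.
Insert 75: h=5, slots 5,6 occupied → index 2.
Table: [-, -, 75, -, 697, 509, 635]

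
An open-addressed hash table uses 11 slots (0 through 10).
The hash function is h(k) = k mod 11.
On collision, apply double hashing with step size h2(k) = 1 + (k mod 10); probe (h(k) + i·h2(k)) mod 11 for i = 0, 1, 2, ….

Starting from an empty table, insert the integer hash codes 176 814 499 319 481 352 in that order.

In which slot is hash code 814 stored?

5

176: h=0 → slot 0
814: h=0, h2=5, probe 0,5 → slot 5
499: h=4 → slot 4
319: h=0, h2=10, probe 0,10 → slot 10
481: h=8 → slot 8
352: h=0, h2=3, probe 0,3 → slot 3
Table: [176, ., ., 352, 499, 814, ., ., 481, ., 319]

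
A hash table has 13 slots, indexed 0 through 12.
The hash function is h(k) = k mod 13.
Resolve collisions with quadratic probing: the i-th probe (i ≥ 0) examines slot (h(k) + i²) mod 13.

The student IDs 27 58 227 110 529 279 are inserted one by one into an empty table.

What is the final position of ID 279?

Insert 27: h=1, slot 1 empty -> index 1.
Insert 58: h=6, slot 6 empty -> index 6.
Insert 227: h=6, slot 6 occupied -> index 7.
Insert 110: h=6, slots 6,7 occupied -> index 10.
Insert 529: h=9, slot 9 empty -> index 9.
Insert 279: h=6, slots 6,7,10 occupied -> index 2.
Table: [-, 27, 279, -, -, -, 58, 227, -, 529, 110, -, -]

2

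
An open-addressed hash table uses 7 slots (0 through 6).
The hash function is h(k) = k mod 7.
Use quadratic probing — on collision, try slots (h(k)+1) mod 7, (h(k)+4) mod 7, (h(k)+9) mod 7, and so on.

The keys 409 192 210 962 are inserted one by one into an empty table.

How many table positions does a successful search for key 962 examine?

Insert 409: h=3, slot 3 empty -> index 3.
Insert 192: h=3, slot 3 occupied -> index 4.
Insert 210: h=0, slot 0 empty -> index 0.
Insert 962: h=3, slots 3,4,0 occupied -> index 5.
Table: [210, -, -, 409, 192, 962, -]
Lookup 962: h=3, probe 3,4,0,5 → found at 5.

4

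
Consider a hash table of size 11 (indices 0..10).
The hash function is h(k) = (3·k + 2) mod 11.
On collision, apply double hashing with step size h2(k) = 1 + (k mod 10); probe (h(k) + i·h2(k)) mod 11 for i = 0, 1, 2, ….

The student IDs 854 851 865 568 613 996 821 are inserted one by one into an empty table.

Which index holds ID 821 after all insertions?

Insert 854: h=1, slot 1 empty -> index 1.
Insert 851: h=3, slot 3 empty -> index 3.
Insert 865: h=1, h2=6, slot 1 occupied -> index 7.
Insert 568: h=1, h2=9, slot 1 occupied -> index 10.
Insert 613: h=4, slot 4 empty -> index 4.
Insert 996: h=9, slot 9 empty -> index 9.
Insert 821: h=1, h2=2, slots 1,3 occupied -> index 5.
Table: [-, 854, -, 851, 613, 821, -, 865, -, 996, 568]

5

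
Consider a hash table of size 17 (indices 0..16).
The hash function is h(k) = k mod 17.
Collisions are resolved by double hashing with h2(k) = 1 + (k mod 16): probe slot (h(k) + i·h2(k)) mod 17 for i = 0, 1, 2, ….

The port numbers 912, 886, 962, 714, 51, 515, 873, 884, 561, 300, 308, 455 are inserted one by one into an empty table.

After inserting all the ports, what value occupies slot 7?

912 hashes to 11; slot 11 is free => place at 11.
886 hashes to 2; slot 2 is free => place at 2.
962 hashes to 10; slot 10 is free => place at 10.
714 hashes to 0; slot 0 is free => place at 0.
51 hashes to 0, h2=4; 0 taken => place at 4.
515 hashes to 5; slot 5 is free => place at 5.
873 hashes to 6; slot 6 is free => place at 6.
884 hashes to 0, h2=5; 0,5,10 taken => place at 15.
561 hashes to 0, h2=2; 0,2,4,6 taken => place at 8.
300 hashes to 11, h2=13; 11 taken => place at 7.
308 hashes to 2, h2=5; 2,7 taken => place at 12.
455 hashes to 13; slot 13 is free => place at 13.
Table: [714, _, 886, _, 51, 515, 873, 300, 561, _, 962, 912, 308, 455, _, 884, _]

300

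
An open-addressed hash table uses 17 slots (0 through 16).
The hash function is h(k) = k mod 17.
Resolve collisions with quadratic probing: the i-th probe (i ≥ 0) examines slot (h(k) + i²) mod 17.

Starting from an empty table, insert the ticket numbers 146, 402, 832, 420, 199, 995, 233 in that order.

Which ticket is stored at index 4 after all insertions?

233

Insert 146: h=10, slot 10 empty => index 10.
Insert 402: h=11, slot 11 empty => index 11.
Insert 832: h=16, slot 16 empty => index 16.
Insert 420: h=12, slot 12 empty => index 12.
Insert 199: h=12, slot 12 occupied => index 13.
Insert 995: h=9, slot 9 empty => index 9.
Insert 233: h=12, slots 12,13,16 occupied => index 4.
Table: [., ., ., ., 233, ., ., ., ., 995, 146, 402, 420, 199, ., ., 832]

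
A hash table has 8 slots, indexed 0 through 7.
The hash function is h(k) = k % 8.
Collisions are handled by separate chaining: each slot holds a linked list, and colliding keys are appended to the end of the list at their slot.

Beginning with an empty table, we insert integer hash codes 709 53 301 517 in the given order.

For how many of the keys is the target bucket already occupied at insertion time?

3

709 → bucket 5
53 → bucket 5 (collision)
301 → bucket 5 (collision)
517 → bucket 5 (collision)
Final buckets:
0: ∅
1: ∅
2: ∅
3: ∅
4: ∅
5: 709 -> 53 -> 301 -> 517
6: ∅
7: ∅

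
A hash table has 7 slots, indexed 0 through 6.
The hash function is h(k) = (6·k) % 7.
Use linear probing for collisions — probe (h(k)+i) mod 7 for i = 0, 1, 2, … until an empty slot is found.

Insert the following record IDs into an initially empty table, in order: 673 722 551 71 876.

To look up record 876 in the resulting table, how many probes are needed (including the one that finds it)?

673: h=6 -> slot 6
722: h=6, probe 6,0 -> slot 0
551: h=2 -> slot 2
71: h=6, probe 6,0,1 -> slot 1
876: h=6, probe 6,0,1,2,3 -> slot 3
Table: [722, 71, 551, 876, -, -, 673]
Lookup 876: h=6, probe 6,0,1,2,3 → found at 3.

5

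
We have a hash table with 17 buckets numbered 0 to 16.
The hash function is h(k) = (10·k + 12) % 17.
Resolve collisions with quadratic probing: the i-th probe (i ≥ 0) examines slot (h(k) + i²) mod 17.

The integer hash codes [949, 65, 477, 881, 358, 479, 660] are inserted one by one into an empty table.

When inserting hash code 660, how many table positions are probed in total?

5

949 hashes to 16; slot 16 is free -> place at 16.
65 hashes to 16; 16 taken -> place at 0.
477 hashes to 5; slot 5 is free -> place at 5.
881 hashes to 16; 16,0 taken -> place at 3.
358 hashes to 5; 5 taken -> place at 6.
479 hashes to 8; slot 8 is free -> place at 8.
660 hashes to 16; 16,0,3,8 taken -> place at 15.
Table: [65, —, —, 881, —, 477, 358, —, 479, —, —, —, —, —, —, 660, 949]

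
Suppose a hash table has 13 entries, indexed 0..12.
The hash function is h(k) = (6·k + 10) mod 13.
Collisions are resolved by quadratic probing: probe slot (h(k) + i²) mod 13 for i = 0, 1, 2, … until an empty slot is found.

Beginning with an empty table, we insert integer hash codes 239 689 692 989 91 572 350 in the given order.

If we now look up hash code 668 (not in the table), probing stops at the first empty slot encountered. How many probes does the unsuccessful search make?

239: h=1 → slot 1
689: h=10 → slot 10
692: h=2 → slot 2
989: h=3 → slot 3
91: h=10, probe 10,11 → slot 11
572: h=10, probe 10,11,1,6 → slot 6
350: h=4 → slot 4
Table: [—, 239, 692, 989, 350, —, 572, —, —, —, 689, 91, —]
Lookup 668: h=1, probe 1,2,5 → slot 5 empty, not found.

3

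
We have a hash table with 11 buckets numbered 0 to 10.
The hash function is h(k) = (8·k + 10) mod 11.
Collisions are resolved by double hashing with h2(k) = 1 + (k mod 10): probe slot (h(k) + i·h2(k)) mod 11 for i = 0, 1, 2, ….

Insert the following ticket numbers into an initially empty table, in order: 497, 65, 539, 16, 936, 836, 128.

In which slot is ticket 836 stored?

9

497 hashes to 4; slot 4 is free -> place at 4.
65 hashes to 2; slot 2 is free -> place at 2.
539 hashes to 10; slot 10 is free -> place at 10.
16 hashes to 6; slot 6 is free -> place at 6.
936 hashes to 7; slot 7 is free -> place at 7.
836 hashes to 10, h2=7; 10,6,2 taken -> place at 9.
128 hashes to 0; slot 0 is free -> place at 0.
Table: [128, _, 65, _, 497, _, 16, 936, _, 836, 539]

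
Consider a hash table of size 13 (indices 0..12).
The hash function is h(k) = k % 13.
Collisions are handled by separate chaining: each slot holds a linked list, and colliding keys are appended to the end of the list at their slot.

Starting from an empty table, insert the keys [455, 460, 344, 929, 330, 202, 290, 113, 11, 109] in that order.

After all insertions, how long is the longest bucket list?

455 → bucket 0
460 → bucket 5
344 → bucket 6
929 → bucket 6 (collision)
330 → bucket 5 (collision)
202 → bucket 7
290 → bucket 4
113 → bucket 9
11 → bucket 11
109 → bucket 5 (collision)
Final buckets:
0: 455
1: .
2: .
3: .
4: 290
5: 460 -> 330 -> 109
6: 344 -> 929
7: 202
8: .
9: 113
10: .
11: 11
12: .

3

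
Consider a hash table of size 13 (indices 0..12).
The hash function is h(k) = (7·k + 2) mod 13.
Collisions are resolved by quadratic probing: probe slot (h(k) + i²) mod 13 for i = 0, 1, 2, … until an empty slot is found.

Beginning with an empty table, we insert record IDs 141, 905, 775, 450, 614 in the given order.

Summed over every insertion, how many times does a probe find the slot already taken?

141: h=1 -> slot 1
905: h=6 -> slot 6
775: h=6, probe 6,7 -> slot 7
450: h=6, probe 6,7,10 -> slot 10
614: h=10, probe 10,11 -> slot 11
Table: [—, 141, —, —, —, —, 905, 775, —, —, 450, 614, —]

4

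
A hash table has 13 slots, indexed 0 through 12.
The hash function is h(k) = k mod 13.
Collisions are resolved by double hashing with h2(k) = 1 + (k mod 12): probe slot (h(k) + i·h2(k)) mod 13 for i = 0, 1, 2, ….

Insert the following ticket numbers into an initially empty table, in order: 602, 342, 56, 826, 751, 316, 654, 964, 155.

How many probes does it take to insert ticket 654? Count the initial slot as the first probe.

Insert 602: h=4, slot 4 empty → index 4.
Insert 342: h=4, h2=7, slot 4 occupied → index 11.
Insert 56: h=4, h2=9, slot 4 occupied → index 0.
Insert 826: h=7, slot 7 empty → index 7.
Insert 751: h=10, slot 10 empty → index 10.
Insert 316: h=4, h2=5, slot 4 occupied → index 9.
Insert 654: h=4, h2=7, slots 4,11 occupied → index 5.
Insert 964: h=2, slot 2 empty → index 2.
Insert 155: h=12, slot 12 empty → index 12.
Table: [56, ., 964, ., 602, 654, ., 826, ., 316, 751, 342, 155]

3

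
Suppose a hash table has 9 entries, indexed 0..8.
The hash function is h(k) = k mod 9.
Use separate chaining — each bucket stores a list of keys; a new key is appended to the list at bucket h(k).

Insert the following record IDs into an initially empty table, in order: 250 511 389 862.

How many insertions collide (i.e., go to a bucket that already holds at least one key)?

2

250 -> bucket 7
511 -> bucket 7 (collision)
389 -> bucket 2
862 -> bucket 7 (collision)
Final buckets:
0: —
1: —
2: 389
3: —
4: —
5: —
6: —
7: 250 -> 511 -> 862
8: —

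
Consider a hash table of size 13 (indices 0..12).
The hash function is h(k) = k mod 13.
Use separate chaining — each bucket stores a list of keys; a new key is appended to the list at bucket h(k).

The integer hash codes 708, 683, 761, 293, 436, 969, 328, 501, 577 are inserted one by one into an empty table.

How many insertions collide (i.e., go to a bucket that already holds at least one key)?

708 → bucket 6
683 → bucket 7
761 → bucket 7 (collision)
293 → bucket 7 (collision)
436 → bucket 7 (collision)
969 → bucket 7 (collision)
328 → bucket 3
501 → bucket 7 (collision)
577 → bucket 5
Final buckets:
0: .
1: .
2: .
3: 328
4: .
5: 577
6: 708
7: 683 -> 761 -> 293 -> 436 -> 969 -> 501
8: .
9: .
10: .
11: .
12: .

5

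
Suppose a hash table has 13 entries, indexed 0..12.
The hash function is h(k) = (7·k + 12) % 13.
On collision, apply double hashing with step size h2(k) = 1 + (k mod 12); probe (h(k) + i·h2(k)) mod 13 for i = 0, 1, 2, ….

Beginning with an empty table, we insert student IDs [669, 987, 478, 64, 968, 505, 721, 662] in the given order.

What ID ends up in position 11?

968

669: h=2 => slot 2
987: h=5 => slot 5
478: h=4 => slot 4
64: h=5, h2=5, probe 5,10 => slot 10
968: h=2, h2=9, probe 2,11 => slot 11
505: h=11, h2=2, probe 11,0 => slot 0
721: h=2, h2=2, probe 2,4,6 => slot 6
662: h=5, h2=3, probe 5,8 => slot 8
Table: [505, ∅, 669, ∅, 478, 987, 721, ∅, 662, ∅, 64, 968, ∅]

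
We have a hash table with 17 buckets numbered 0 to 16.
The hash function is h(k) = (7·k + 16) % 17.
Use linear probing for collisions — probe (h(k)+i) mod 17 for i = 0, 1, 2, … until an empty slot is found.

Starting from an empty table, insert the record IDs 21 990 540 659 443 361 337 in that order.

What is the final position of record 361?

12

21 hashes to 10; slot 10 is free => place at 10.
990 hashes to 10; 10 taken => place at 11.
540 hashes to 5; slot 5 is free => place at 5.
659 hashes to 5; 5 taken => place at 6.
443 hashes to 6; 6 taken => place at 7.
361 hashes to 10; 10,11 taken => place at 12.
337 hashes to 12; 12 taken => place at 13.
Table: [., ., ., ., ., 540, 659, 443, ., ., 21, 990, 361, 337, ., ., .]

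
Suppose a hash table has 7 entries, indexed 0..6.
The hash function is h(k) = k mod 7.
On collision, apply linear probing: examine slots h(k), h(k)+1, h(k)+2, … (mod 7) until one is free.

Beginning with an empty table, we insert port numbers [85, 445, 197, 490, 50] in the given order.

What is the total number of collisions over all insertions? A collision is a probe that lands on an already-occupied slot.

3

Insert 85: h=1, slot 1 empty => index 1.
Insert 445: h=4, slot 4 empty => index 4.
Insert 197: h=1, slot 1 occupied => index 2.
Insert 490: h=0, slot 0 empty => index 0.
Insert 50: h=1, slots 1,2 occupied => index 3.
Table: [490, 85, 197, 50, 445, ∅, ∅]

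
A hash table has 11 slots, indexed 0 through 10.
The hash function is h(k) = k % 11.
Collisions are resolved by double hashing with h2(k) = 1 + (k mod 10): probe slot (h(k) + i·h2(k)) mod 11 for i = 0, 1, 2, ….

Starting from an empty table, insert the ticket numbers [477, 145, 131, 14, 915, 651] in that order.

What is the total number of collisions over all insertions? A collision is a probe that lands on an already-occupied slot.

3

477: h=4 => slot 4
145: h=2 => slot 2
131: h=10 => slot 10
14: h=3 => slot 3
915: h=2, h2=6, probe 2,8 => slot 8
651: h=2, h2=2, probe 2,4,6 => slot 6
Table: [—, —, 145, 14, 477, —, 651, —, 915, —, 131]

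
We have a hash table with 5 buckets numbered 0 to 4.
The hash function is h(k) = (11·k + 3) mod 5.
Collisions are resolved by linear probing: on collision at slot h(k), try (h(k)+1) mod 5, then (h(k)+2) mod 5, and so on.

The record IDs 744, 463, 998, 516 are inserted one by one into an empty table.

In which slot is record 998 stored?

744 hashes to 2; slot 2 is free => place at 2.
463 hashes to 1; slot 1 is free => place at 1.
998 hashes to 1; 1,2 taken => place at 3.
516 hashes to 4; slot 4 is free => place at 4.
Table: [_, 463, 744, 998, 516]

3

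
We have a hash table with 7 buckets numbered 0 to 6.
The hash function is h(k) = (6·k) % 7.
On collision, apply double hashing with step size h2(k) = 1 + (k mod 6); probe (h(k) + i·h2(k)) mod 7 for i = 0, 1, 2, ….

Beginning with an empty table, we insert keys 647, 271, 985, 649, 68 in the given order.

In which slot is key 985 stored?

647: h=4 => slot 4
271: h=2 => slot 2
985: h=2, h2=2, probe 2,4,6 => slot 6
649: h=2, h2=2, probe 2,4,6,1 => slot 1
68: h=2, h2=3, probe 2,5 => slot 5
Table: [∅, 649, 271, ∅, 647, 68, 985]

6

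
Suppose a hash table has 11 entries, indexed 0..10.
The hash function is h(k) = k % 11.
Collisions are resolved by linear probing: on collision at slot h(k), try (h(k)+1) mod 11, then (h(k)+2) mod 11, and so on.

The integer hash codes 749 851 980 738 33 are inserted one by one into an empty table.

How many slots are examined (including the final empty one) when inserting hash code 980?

2

Insert 749: h=1, slot 1 empty → index 1.
Insert 851: h=4, slot 4 empty → index 4.
Insert 980: h=1, slot 1 occupied → index 2.
Insert 738: h=1, slots 1,2 occupied → index 3.
Insert 33: h=0, slot 0 empty → index 0.
Table: [33, 749, 980, 738, 851, ., ., ., ., ., .]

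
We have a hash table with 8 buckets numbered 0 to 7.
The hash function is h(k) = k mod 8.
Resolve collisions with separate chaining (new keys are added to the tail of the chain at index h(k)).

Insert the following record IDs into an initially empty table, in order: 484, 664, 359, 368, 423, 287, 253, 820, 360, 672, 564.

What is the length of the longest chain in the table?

484 -> bucket 4
664 -> bucket 0
359 -> bucket 7
368 -> bucket 0 (collision)
423 -> bucket 7 (collision)
287 -> bucket 7 (collision)
253 -> bucket 5
820 -> bucket 4 (collision)
360 -> bucket 0 (collision)
672 -> bucket 0 (collision)
564 -> bucket 4 (collision)
Final buckets:
0: 664 -> 368 -> 360 -> 672
1: .
2: .
3: .
4: 484 -> 820 -> 564
5: 253
6: .
7: 359 -> 423 -> 287

4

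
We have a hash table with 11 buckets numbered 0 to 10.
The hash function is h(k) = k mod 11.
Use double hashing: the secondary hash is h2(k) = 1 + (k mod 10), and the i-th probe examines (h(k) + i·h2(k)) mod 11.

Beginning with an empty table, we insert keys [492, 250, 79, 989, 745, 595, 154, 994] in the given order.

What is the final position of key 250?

492: h=8 -> slot 8
250: h=8, h2=1, probe 8,9 -> slot 9
79: h=2 -> slot 2
989: h=10 -> slot 10
745: h=8, h2=6, probe 8,3 -> slot 3
595: h=1 -> slot 1
154: h=0 -> slot 0
994: h=4 -> slot 4
Table: [154, 595, 79, 745, 994, _, _, _, 492, 250, 989]

9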